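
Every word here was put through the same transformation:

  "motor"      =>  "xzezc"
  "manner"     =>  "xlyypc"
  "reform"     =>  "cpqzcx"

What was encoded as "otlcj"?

diary

It's a constant shift of +11 (ROT11).
Reversing it on otlcj: o−11=d, t−11=i, l−11=a, c−11=r, j−11=y.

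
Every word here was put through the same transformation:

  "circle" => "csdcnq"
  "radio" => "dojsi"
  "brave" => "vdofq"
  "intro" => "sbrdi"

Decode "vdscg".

brick

c(2)→c(2) and i(8)→s(18) fit y≡7x+14 (mod 26); the inverse of 7 mod 26 is 15. This is an affine cipher: with a=0,…,z=25, each position x becomes (7x+14) mod 26.
Reversing it on vdscg: v(21)→15·(21−14)≡1=b; d(3)→15·(3−14)≡17=r; s(18)→15·(18−14)≡8=i; c(2)→15·(2−14)≡2=c; g(6)→15·(6−14)≡10=k (all mod 26).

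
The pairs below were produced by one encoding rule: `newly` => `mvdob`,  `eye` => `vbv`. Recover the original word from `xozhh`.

Each pair mirrors across the alphabet (n↔m, e↔v, w↔d): positions sum to 25. Each letter is replaced by its mirror in the alphabet: a↔z, b↔y, c↔x, and so on (the Atbash cipher).
Undoing it on xozhh: x↔c, o↔l, z↔a, h↔s, h↔s.

class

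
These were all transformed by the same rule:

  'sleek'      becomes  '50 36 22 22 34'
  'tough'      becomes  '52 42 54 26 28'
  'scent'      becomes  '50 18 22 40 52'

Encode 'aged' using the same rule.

14 26 22 20

s(#19)→50 and l(#12)→36: differences scale by 2, so n = 2·pos + 12. Each letter becomes 2×(its alphabet position, a=1..z=26) + 12.
Applying it to aged: a=1→14, g=7→26, e=5→22, d=4→20.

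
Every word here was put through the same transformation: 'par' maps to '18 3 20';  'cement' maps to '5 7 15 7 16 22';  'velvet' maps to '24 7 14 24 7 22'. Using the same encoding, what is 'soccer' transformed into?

21 17 5 5 7 20

p is letter #16 and maps to 18: an offset of 2. Letters become their 1-based position plus 2 (so a→3, b→4, …).
Applying it to soccer: s=19→21, o=15→17, c=3→5, c=3→5, e=5→7, r=18→20.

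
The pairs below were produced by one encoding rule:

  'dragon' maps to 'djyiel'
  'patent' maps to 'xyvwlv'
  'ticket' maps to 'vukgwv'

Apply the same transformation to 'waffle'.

ayppzw

d(3)→d(3) and r(17)→j(9) fit y≡19x+24 (mod 26); the inverse of 19 mod 26 is 11. Treating letters as 0–25, the rule is x ↦ 19x + 24 (mod 26).
On waffle: w(22)→19·22+24≡0=a; a(0)→19·0+24≡24=y; f(5)→19·5+24≡15=p; f(5)→19·5+24≡15=p; l(11)→19·11+24≡25=z; e(4)→19·4+24≡22=w (all mod 26).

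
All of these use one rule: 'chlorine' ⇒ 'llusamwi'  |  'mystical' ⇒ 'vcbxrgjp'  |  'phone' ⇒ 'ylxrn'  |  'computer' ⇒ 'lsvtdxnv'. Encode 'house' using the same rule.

qsdwn

A repeating key of period 2 is used — shifts +9, +4 over and over.
On house: h+9=q, o+4=s, u+9=d, s+4=w, e+9=n.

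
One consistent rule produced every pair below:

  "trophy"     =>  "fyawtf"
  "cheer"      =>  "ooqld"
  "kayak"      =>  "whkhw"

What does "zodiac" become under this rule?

lvppmj

Shifts by position in trophy: pos 0: t→f (+12), pos 1: r→y (+7), pos 2: o→a (+12), pos 3: p→w (+7) — repeating every 2. It's a Vigenère-style cipher with numeric key [12,7]: position i shifts by key[i mod 2].
Applying it to zodiac: z+12=l, o+7=v, d+12=p, i+7=p, a+12=m, c+7=j.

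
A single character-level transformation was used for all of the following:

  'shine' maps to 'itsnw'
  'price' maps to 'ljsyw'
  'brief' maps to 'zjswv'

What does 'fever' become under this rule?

s(18)→i(8) and h(7)→t(19) fit y≡25x+0 (mod 26); the inverse of 25 mod 26 is 25. Each letter's alphabet position (a=0..z=25) is mapped through 25·x+0 mod 26 — an affine cipher.
For fever: f(5)→25·5+0≡21=v; e(4)→25·4+0≡22=w; v(21)→25·21+0≡5=f; e(4)→25·4+0≡22=w; r(17)→25·17+0≡9=j (all mod 26).

vwfwj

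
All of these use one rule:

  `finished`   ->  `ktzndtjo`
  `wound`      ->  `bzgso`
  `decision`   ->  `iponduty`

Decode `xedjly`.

stream

Shifts by position in finished: pos 0: f→k (+5), pos 1: i→t (+11), pos 2: n→z (+12), pos 3: i→n (+5), pos 4: s→d (+11), pos 5: h→t (+12) — repeating every 3. A repeating key of period 3 is used — shifts +5, +11, +12 over and over.
Reversing it on xedjly: x−5=s, e−11=t, d−12=r, j−5=e, l−11=a, y−12=m.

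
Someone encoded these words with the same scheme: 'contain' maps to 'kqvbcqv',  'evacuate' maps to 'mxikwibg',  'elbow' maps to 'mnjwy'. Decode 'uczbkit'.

martial

A repeating key of period 3 is used — shifts +8, +2, +8 over and over.
Reversing it on uczbkit: u−8=m, c−2=a, z−8=r, b−8=t, k−2=i, i−8=a, t−8=l.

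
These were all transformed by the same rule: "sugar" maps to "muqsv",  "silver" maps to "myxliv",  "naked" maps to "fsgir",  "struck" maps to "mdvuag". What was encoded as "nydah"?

pitch

Treating letters as 0–25, the rule is x ↦ 17x + 18 (mod 26).
Undoing it on nydah: n(13)→23·(13−18)≡15=p; y(24)→23·(24−18)≡8=i; d(3)→23·(3−18)≡19=t; a(0)→23·(0−18)≡2=c; h(7)→23·(7−18)≡7=h (all mod 26).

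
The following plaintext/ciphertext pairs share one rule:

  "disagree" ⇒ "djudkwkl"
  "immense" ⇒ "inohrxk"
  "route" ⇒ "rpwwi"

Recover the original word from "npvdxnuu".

notation

The shift increases by 1 at each position, starting from +0: 0, 1, 2, ….
Reversing it on npvdxnuu: n−0=n, p−1=o, v−2=t, d−3=a, x−4=t, n−5=i, u−6=o, u−7=n.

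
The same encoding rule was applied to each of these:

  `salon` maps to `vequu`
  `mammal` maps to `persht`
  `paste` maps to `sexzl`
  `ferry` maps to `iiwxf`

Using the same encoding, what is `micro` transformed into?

Each letter shifts forward by (position + 3), i.e. 3, 4, 5, … — the shift grows by one for each successive letter.
Applying it to micro: m+3=p, i+4=m, c+5=h, r+6=x, o+7=v.

pmhxv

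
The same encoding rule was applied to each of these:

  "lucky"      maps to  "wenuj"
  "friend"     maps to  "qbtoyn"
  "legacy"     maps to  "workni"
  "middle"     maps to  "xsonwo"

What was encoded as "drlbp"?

Shifts by position in lucky: pos 0: l→w (+11), pos 1: u→e (+10), pos 2: c→n (+11), pos 3: k→u (+10) — repeating every 2. It's a Vigenère-style cipher with numeric key [11,10]: position i shifts by key[i mod 2].
Decoding drlbp: d−11=s, r−10=h, l−11=a, b−10=r, p−11=e.

share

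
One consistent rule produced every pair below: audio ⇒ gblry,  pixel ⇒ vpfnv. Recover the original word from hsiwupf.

blanket

In audio: a→g is +6, u→b is +7, d→l is +8, i→r is +9 — the shift increases by 1 each position. Letter i (0-indexed) is shifted by i+6, so successive shifts are 6, 7, 8, ….
Decoding hsiwupf: h−6=b, s−7=l, i−8=a, w−9=n, u−10=k, p−11=e, f−12=t.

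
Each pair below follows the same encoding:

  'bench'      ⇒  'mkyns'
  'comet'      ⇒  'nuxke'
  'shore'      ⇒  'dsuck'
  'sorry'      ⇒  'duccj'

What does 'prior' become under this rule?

The rule splits by letter class: vowels +6, consonants +11.
Applying it to prior: p(cons)+11=a, r(cons)+11=c, i(vowel)+6=o, o(vowel)+6=u, r(cons)+11=c.

acouc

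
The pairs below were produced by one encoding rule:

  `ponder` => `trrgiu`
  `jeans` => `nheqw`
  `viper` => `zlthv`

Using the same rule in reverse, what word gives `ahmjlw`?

Shifts by position in ponder: pos 0: p→t (+4), pos 1: o→r (+3), pos 2: n→r (+4), pos 3: d→g (+3) — repeating every 2. The shifts repeat in a cycle of length 2: positions 0,1,… shift by +4, +3, then the pattern repeats.
Decoding ahmjlw: a−4=w, h−3=e, m−4=i, j−3=g, l−4=h, w−3=t.

weight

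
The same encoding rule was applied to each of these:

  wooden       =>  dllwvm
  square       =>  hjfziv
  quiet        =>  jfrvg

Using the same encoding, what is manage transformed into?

nzmztv

Each pair mirrors across the alphabet (w↔d, o↔l, o↔l): positions sum to 25. Letters are reflected about the middle of the alphabet (position → 25−position): Atbash.
Applying it to manage: m↔n, a↔z, n↔m, a↔z, g↔t, e↔v.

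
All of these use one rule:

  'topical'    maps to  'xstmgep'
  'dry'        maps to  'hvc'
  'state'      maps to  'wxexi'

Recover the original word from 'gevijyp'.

careful

Each letter is shifted forward by 4 in the alphabet (a Caesar shift of +4).
Undoing it on gevijyp: g−4=c, e−4=a, v−4=r, i−4=e, j−4=f, y−4=u, p−4=l.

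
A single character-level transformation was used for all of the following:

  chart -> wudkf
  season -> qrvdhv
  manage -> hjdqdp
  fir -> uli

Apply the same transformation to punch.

The output letters match the input read backwards, each shifted +3: chart reversed is trahc. Two steps: reverse the string, then apply a Caesar shift of +3.
Applying it to punch: reverse → hcnup; then shift: h+3=k, c+3=f, n+3=q, u+3=x, p+3=s.

kfqxs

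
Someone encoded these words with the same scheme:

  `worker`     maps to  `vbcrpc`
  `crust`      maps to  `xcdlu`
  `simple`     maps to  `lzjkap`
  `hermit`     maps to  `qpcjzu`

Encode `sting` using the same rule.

luzsh

w(22)→v(21) and o(14)→b(1) fit y≡9x+5 (mod 26); the inverse of 9 mod 26 is 3. Treating letters as 0–25, the rule is x ↦ 9x + 5 (mod 26).
Applying it to sting: s(18)→9·18+5≡11=l; t(19)→9·19+5≡20=u; i(8)→9·8+5≡25=z; n(13)→9·13+5≡18=s; g(6)→9·6+5≡7=h (all mod 26).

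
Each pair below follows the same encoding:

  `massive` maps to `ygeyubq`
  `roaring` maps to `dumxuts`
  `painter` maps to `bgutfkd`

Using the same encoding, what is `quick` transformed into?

Shifts by position in massive: pos 0: m→y (+12), pos 1: a→g (+6), pos 2: s→e (+12), pos 3: s→y (+6) — repeating every 2. The shifts repeat in a cycle of length 2: positions 0,1,… shift by +12, +6, then the pattern repeats.
For quick: q+12=c, u+6=a, i+12=u, c+6=i, k+12=w.

cauiw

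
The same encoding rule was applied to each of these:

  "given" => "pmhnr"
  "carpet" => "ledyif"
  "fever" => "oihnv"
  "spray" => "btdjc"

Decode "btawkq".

sponge

A repeating key of period 3 is used — shifts +9, +4, +12 over and over.
Decoding btawkq: b−9=s, t−4=p, a−12=o, w−9=n, k−4=g, q−12=e.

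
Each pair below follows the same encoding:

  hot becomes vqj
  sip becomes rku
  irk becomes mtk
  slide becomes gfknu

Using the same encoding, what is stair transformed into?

tkcvu

Two steps: reverse the string, then apply a Caesar shift of +2.
Applying it to stair: reverse → riats; then shift: r+2=t, i+2=k, a+2=c, t+2=v, s+2=u.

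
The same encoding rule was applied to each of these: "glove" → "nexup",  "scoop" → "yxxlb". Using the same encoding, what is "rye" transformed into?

nha

The output letters match the input read backwards, each shifted +9: glove reversed is evolg. Two steps: reverse the string, then apply a Caesar shift of +9.
On rye: reverse → eyr; then shift: e+9=n, y+9=h, r+9=a.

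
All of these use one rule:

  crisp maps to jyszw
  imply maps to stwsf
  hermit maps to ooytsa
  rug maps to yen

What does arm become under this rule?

Vowels shift forward by 10 and consonants shift forward by 7.
For arm: a(vowel)+10=k, r(cons)+7=y, m(cons)+7=t.

kyt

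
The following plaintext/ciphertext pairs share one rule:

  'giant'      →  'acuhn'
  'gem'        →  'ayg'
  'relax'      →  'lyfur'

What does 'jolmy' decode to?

purse

Every letter moves 20 places later in the alphabet, wrapping around z→a.
Reversing it on jolmy: j−20=p, o−20=u, l−20=r, m−20=s, y−20=e.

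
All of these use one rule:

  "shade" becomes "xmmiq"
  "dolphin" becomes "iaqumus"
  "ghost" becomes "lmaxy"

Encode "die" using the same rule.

The shift depends on letter class: consonant s→x is +5, but vowel a→m is +12. Vowels shift forward by 12 and consonants shift forward by 5.
Applying it to die: d(cons)+5=i, i(vowel)+12=u, e(vowel)+12=q.

iuq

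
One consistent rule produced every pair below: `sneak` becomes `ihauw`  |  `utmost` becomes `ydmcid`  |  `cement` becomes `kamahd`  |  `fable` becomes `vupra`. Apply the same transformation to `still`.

idgrr

Treating letters as 0–25, the rule is x ↦ 21x + 20 (mod 26).
For still: s(18)→21·18+20≡8=i; t(19)→21·19+20≡3=d; i(8)→21·8+20≡6=g; l(11)→21·11+20≡17=r; l(11)→21·11+20≡17=r (all mod 26).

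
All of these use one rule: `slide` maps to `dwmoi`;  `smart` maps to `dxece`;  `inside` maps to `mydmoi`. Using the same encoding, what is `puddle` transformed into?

ayoowi

The shift depends on letter class: consonant s→d is +11, but vowel i→m is +4. Two shifts are in play — +4 for a/e/i/o/u, +11 for every other letter.
Applying it to puddle: p(cons)+11=a, u(vowel)+4=y, d(cons)+11=o, d(cons)+11=o, l(cons)+11=w, e(vowel)+4=i.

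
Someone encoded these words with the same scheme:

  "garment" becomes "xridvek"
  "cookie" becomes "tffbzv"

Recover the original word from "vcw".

elf

Every letter moves 17 places later in the alphabet, wrapping around z→a.
Decoding vcw: v−17=e, c−17=l, w−17=f.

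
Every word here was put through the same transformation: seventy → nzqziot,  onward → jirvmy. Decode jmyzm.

Each letter is shifted forward by 21 in the alphabet (a Caesar shift of +21).
Undoing it on jmyzm: j−21=o, m−21=r, y−21=d, z−21=e, m−21=r.

order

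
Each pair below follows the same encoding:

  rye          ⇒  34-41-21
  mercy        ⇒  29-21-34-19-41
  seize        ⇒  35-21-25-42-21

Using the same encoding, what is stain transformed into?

35-36-17-25-30

r is letter #18 and maps to 34: an offset of 16. Letters become their 1-based position plus 16 (so a→17, b→18, …).
Applying it to stain: s=19→35, t=20→36, a=1→17, i=9→25, n=14→30.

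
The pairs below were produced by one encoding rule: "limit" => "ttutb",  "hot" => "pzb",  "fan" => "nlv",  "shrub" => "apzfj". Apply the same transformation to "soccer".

The shift depends on letter class: consonant l→t is +8, but vowel i→t is +11. The rule splits by letter class: vowels +11, consonants +8.
For soccer: s(cons)+8=a, o(vowel)+11=z, c(cons)+8=k, c(cons)+8=k, e(vowel)+11=p, r(cons)+8=z.

azkkpz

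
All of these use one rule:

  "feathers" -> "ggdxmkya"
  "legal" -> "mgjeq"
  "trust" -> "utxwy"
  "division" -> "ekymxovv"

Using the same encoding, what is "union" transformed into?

The shift increases by 1 at each position, starting from +1: 1, 2, 3, ….
On union: u+1=v, n+2=p, i+3=l, o+4=s, n+5=s.

vplss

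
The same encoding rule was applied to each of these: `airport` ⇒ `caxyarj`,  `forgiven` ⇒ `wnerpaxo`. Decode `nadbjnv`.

The output letters match the input read backwards, each shifted +9: airport reversed is tropria. The word is reversed, then every letter is shifted forward by 9.
Reversing it on nadbjnv: shift back: n−9=e, a−9=r, d−9=u, b−9=s, j−9=a, n−9=e, v−9=m → erusaem; then reverse → measure.

measure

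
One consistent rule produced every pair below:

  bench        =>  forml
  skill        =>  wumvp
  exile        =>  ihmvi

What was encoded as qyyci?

Shifts by position in bench: pos 0: b→f (+4), pos 1: e→o (+10), pos 2: n→r (+4), pos 3: c→m (+10) — repeating every 2. The shifts repeat in a cycle of length 2: positions 0,1,… shift by +4, +10, then the pattern repeats.
Decoding qyyci: q−4=m, y−10=o, y−4=u, c−10=s, i−4=e.

mouse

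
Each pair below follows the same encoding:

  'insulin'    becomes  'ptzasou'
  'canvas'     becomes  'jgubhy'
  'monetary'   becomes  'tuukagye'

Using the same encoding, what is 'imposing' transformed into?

Shifts by position in insulin: pos 0: i→p (+7), pos 1: n→t (+6), pos 2: s→z (+7), pos 3: u→a (+6) — repeating every 2. The shifts repeat in a cycle of length 2: positions 0,1,… shift by +7, +6, then the pattern repeats.
On imposing: i+7=p, m+6=s, p+7=w, o+6=u, s+7=z, i+6=o, n+7=u, g+6=m.

pswuzoum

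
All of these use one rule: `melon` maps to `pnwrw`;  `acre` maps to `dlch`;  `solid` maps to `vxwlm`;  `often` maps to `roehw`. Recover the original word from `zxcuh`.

Shifts by position in melon: pos 0: m→p (+3), pos 1: e→n (+9), pos 2: l→w (+11), pos 3: o→r (+3), pos 4: n→w (+9) — repeating every 3. It's a Vigenère-style cipher with numeric key [3,9,11]: position i shifts by key[i mod 3].
Reversing it on zxcuh: z−3=w, x−9=o, c−11=r, u−3=r, h−9=y.

worry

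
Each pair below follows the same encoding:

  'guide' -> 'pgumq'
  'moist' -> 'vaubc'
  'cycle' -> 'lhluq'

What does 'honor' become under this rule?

The rule splits by letter class: vowels +12, consonants +9.
For honor: h(cons)+9=q, o(vowel)+12=a, n(cons)+9=w, o(vowel)+12=a, r(cons)+9=a.

qawaa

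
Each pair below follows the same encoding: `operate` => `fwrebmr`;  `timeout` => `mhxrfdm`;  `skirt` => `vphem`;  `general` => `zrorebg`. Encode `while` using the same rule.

o(14)→f(5) and p(15)→w(22) fit y≡17x+1 (mod 26); the inverse of 17 mod 26 is 23. This is an affine cipher: with a=0,…,z=25, each position x becomes (17x+1) mod 26.
Applying it to while: w(22)→17·22+1≡11=l; h(7)→17·7+1≡16=q; i(8)→17·8+1≡7=h; l(11)→17·11+1≡6=g; e(4)→17·4+1≡17=r (all mod 26).

lqhgr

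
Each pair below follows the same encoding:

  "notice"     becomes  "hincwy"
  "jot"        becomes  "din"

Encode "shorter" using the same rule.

Compare letters: n→h is +20, o→i is +20, t→n is +20 — a constant shift. Each letter is shifted forward by 20 in the alphabet (a Caesar shift of +20).
Applying it to shorter: s+20=m, h+20=b, o+20=i, r+20=l, t+20=n, e+20=y, r+20=l.

mbilnyl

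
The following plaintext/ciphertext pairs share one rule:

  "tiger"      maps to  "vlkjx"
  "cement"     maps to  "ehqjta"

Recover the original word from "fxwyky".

Letter i (0-indexed) is shifted by i+2, so successive shifts are 2, 3, 4, ….
Undoing it on fxwyky: f−2=d, x−3=u, w−4=s, y−5=t, k−6=e, y−7=r.

duster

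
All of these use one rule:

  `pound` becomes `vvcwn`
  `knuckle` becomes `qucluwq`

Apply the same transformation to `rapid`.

xhxrn

Each letter shifts forward by (position + 6), i.e. 6, 7, 8, … — the shift grows by one for each successive letter.
On rapid: r+6=x, a+7=h, p+8=x, i+9=r, d+10=n.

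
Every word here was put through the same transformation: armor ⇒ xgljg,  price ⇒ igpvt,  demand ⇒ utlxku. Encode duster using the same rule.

a(0)→x(23) and r(17)→g(6) fit y≡25x+23 (mod 26); the inverse of 25 mod 26 is 25. This is an affine cipher: with a=0,…,z=25, each position x becomes (25x+23) mod 26.
For duster: d(3)→25·3+23≡20=u; u(20)→25·20+23≡3=d; s(18)→25·18+23≡5=f; t(19)→25·19+23≡4=e; e(4)→25·4+23≡19=t; r(17)→25·17+23≡6=g (all mod 26).

udfetg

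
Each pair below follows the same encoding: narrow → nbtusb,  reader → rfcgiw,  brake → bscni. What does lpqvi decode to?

loose

Letter i (0-indexed) is shifted by i+0, so successive shifts are 0, 1, 2, ….
Decoding lpqvi: l−0=l, p−1=o, q−2=o, v−3=s, i−4=e.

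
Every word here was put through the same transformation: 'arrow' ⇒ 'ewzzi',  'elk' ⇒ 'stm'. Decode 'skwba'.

Two steps: reverse the string, then apply a Caesar shift of +8.
Decoding skwba: shift back: s−8=k, k−8=c, w−8=o, b−8=t, a−8=s → kcots; then reverse → stock.

stock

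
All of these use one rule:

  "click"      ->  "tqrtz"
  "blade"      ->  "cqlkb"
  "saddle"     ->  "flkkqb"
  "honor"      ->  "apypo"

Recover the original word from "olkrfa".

radish

Treating letters as 0–25, the rule is x ↦ 17x + 11 (mod 26).
Decoding olkrfa: o(14)→23·(14−11)≡17=r; l(11)→23·(11−11)≡0=a; k(10)→23·(10−11)≡3=d; r(17)→23·(17−11)≡8=i; f(5)→23·(5−11)≡18=s; a(0)→23·(0−11)≡7=h (all mod 26).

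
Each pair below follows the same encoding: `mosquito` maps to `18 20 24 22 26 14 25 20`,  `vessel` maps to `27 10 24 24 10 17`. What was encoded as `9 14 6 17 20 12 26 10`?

The number is (letter's place in the alphabet, a=1) + 5.
Undoing it on 9 14 6 17 20 12 26 10: 9→(9−5)÷1=4=d, 14→(14−5)÷1=9=i, 6→(6−5)÷1=1=a, 17→(17−5)÷1=12=l, 20→(20−5)÷1=15=o, 12→(12−5)÷1=7=g, 26→(26−5)÷1=21=u, 10→(10−5)÷1=5=e.

dialogue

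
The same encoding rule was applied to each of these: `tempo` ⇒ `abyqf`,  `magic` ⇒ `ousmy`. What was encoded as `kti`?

The word is reversed, then every letter is shifted forward by 12.
Undoing it on kti: shift back: k−12=y, t−12=h, i−12=w → yhw; then reverse → why.

why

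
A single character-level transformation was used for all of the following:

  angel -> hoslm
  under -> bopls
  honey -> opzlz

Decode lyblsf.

expert

Shifts by position in angel: pos 0: a→h (+7), pos 1: n→o (+1), pos 2: g→s (+12), pos 3: e→l (+7), pos 4: l→m (+1) — repeating every 3. A repeating key of period 3 is used — shifts +7, +1, +12 over and over.
Undoing it on lyblsf: l−7=e, y−1=x, b−12=p, l−7=e, s−1=r, f−12=t.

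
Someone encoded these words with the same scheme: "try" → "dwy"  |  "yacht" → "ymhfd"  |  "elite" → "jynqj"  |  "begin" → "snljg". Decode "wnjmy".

their

The output letters match the input read backwards, each shifted +5: try reversed is yrt. Two steps: reverse the string, then apply a Caesar shift of +5.
Decoding wnjmy: shift back: w−5=r, n−5=i, j−5=e, m−5=h, y−5=t → rieht; then reverse → their.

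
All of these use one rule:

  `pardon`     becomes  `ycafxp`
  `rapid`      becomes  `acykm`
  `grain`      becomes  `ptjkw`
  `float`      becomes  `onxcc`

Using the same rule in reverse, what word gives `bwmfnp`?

Shifts by position in pardon: pos 0: p→y (+9), pos 1: a→c (+2), pos 2: r→a (+9), pos 3: d→f (+2) — repeating every 2. The shifts repeat in a cycle of length 2: positions 0,1,… shift by +9, +2, then the pattern repeats.
Decoding bwmfnp: b−9=s, w−2=u, m−9=d, f−2=d, n−9=e, p−2=n.

sudden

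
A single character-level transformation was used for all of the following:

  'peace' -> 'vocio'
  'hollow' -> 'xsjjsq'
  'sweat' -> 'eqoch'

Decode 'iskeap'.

Each letter's alphabet position (a=0..z=25) is mapped through 3·x+2 mod 26 — an affine cipher.
Reversing it on iskeap: i(8)→9·(8−2)≡2=c; s(18)→9·(18−2)≡14=o; k(10)→9·(10−2)≡20=u; e(4)→9·(4−2)≡18=s; a(0)→9·(0−2)≡8=i; p(15)→9·(15−2)≡13=n (all mod 26).

cousin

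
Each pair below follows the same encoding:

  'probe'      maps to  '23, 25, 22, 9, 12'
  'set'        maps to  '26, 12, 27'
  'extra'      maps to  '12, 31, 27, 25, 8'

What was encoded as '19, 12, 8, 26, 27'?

Letters become their 1-based position plus 7 (so a→8, b→9, …).
Decoding 19, 12, 8, 26, 27: 19→(19−7)÷1=12=l, 12→(12−7)÷1=5=e, 8→(8−7)÷1=1=a, 26→(26−7)÷1=19=s, 27→(27−7)÷1=20=t.

least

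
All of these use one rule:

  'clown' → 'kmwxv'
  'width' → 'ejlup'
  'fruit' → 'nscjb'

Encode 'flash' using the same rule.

nmitp

The shifts repeat in a cycle of length 2: positions 0,1,… shift by +8, +1, then the pattern repeats.
Applying it to flash: f+8=n, l+1=m, a+8=i, s+1=t, h+8=p.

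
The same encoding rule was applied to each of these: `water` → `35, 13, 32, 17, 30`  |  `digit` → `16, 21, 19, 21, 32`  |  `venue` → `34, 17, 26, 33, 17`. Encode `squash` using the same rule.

The number is (letter's place in the alphabet, a=1) + 12.
On squash: s=19→31, q=17→29, u=21→33, a=1→13, s=19→31, h=8→20.

31, 29, 33, 13, 31, 20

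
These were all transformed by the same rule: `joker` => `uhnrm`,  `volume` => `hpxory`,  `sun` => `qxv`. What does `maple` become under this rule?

The output letters match the input read backwards, each shifted +3: joker reversed is rekoj. Read the word backwards and shift each letter +3.
Applying it to maple: reverse → elpam; then shift: e+3=h, l+3=o, p+3=s, a+3=d, m+3=p.

hosdp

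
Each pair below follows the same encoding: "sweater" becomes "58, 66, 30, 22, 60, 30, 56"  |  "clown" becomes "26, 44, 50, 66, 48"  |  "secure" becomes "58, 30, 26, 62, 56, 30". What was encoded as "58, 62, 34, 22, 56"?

s(#19)→58 and w(#23)→66: differences scale by 2, so n = 2·pos + 20. The formula is n = 2×(alphabet index, a=1) + 20.
Decoding 58, 62, 34, 22, 56: 58→(58−20)÷2=19=s, 62→(62−20)÷2=21=u, 34→(34−20)÷2=7=g, 22→(22−20)÷2=1=a, 56→(56−20)÷2=18=r.

sugar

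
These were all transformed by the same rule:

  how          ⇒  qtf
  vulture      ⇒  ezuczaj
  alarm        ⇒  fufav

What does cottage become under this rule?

ltccfpj

Vowels shift forward by 5 and consonants shift forward by 9.
Applying it to cottage: c(cons)+9=l, o(vowel)+5=t, t(cons)+9=c, t(cons)+9=c, a(vowel)+5=f, g(cons)+9=p, e(vowel)+5=j.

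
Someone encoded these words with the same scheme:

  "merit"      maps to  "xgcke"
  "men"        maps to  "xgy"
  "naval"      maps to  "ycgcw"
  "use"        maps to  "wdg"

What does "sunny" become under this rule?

dwyyj

The shift depends on letter class: consonant m→x is +11, but vowel e→g is +2. Vowels shift forward by 2 and consonants shift forward by 11.
For sunny: s(cons)+11=d, u(vowel)+2=w, n(cons)+11=y, n(cons)+11=y, y(cons)+11=j.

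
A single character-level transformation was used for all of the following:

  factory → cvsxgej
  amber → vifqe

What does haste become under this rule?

The output letters match the input read backwards, each shifted +4: factory reversed is yrotcaf. Two steps: reverse the string, then apply a Caesar shift of +4.
For haste: reverse → etsah; then shift: e+4=i, t+4=x, s+4=w, a+4=e, h+4=l.

ixwel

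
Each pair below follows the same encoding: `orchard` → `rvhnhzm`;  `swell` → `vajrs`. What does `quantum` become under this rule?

tyftacv

In orchard: o→r is +3, r→v is +4, c→h is +5, h→n is +6 — the shift increases by 1 each position. The shift increases by 1 at each position, starting from +3: 3, 4, 5, ….
For quantum: q+3=t, u+4=y, a+5=f, n+6=t, t+7=a, u+8=c, m+9=v.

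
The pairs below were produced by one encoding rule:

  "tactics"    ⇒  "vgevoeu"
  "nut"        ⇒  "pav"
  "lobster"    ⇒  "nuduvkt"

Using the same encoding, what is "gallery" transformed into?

ignnkta

The shift depends on letter class: consonant t→v is +2, but vowel a→g is +6. Two shifts are in play — +6 for a/e/i/o/u, +2 for every other letter.
On gallery: g(cons)+2=i, a(vowel)+6=g, l(cons)+2=n, l(cons)+2=n, e(vowel)+6=k, r(cons)+2=t, y(cons)+2=a.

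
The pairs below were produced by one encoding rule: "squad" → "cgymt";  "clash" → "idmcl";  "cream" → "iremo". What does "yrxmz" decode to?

urban

This is an affine cipher: with a=0,…,z=25, each position x becomes (11x+12) mod 26.
Undoing it on yrxmz: y(24)→19·(24−12)≡20=u; r(17)→19·(17−12)≡17=r; x(23)→19·(23−12)≡1=b; m(12)→19·(12−12)≡0=a; z(25)→19·(25−12)≡13=n (all mod 26).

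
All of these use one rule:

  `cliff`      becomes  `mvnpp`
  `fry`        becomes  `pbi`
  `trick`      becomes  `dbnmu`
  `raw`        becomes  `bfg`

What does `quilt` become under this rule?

The shift depends on letter class: consonant c→m is +10, but vowel i→n is +5. Two shifts are in play — +5 for a/e/i/o/u, +10 for every other letter.
For quilt: q(cons)+10=a, u(vowel)+5=z, i(vowel)+5=n, l(cons)+10=v, t(cons)+10=d.

aznvd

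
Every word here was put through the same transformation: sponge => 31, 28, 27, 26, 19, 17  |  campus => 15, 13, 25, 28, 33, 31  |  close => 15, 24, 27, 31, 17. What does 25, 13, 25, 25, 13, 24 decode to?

mammal

Letters become their 1-based position plus 12 (so a→13, b→14, …).
Undoing it on 25, 13, 25, 25, 13, 24: 25→(25−12)÷1=13=m, 13→(13−12)÷1=1=a, 25→(25−12)÷1=13=m, 25→(25−12)÷1=13=m, 13→(13−12)÷1=1=a, 24→(24−12)÷1=12=l.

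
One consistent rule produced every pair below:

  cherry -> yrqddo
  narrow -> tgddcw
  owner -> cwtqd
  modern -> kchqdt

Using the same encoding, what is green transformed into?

idqqt

c(2)→y(24) and h(7)→r(17) fit y≡9x+6 (mod 26); the inverse of 9 mod 26 is 3. Treating letters as 0–25, the rule is x ↦ 9x + 6 (mod 26).
For green: g(6)→9·6+6≡8=i; r(17)→9·17+6≡3=d; e(4)→9·4+6≡16=q; e(4)→9·4+6≡16=q; n(13)→9·13+6≡19=t (all mod 26).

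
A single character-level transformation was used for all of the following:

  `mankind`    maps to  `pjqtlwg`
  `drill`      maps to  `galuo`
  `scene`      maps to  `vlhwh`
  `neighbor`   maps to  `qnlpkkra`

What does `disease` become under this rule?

Shifts by position in mankind: pos 0: m→p (+3), pos 1: a→j (+9), pos 2: n→q (+3), pos 3: k→t (+9) — repeating every 2. The shifts repeat in a cycle of length 2: positions 0,1,… shift by +3, +9, then the pattern repeats.
On disease: d+3=g, i+9=r, s+3=v, e+9=n, a+3=d, s+9=b, e+3=h.

grvndbh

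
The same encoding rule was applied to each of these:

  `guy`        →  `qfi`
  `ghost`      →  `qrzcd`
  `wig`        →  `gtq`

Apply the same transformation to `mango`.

wlxqz

The shift depends on letter class: consonant g→q is +10, but vowel u→f is +11. The rule splits by letter class: vowels +11, consonants +10.
On mango: m(cons)+10=w, a(vowel)+11=l, n(cons)+10=x, g(cons)+10=q, o(vowel)+11=z.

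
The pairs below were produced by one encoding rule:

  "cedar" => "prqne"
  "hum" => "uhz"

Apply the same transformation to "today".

gbqnl

Compare letters: c→p is +13, e→r is +13, d→q is +13 — a constant shift. This is a Caesar cipher with shift 13.
For today: t+13=g, o+13=b, d+13=q, a+13=n, y+13=l.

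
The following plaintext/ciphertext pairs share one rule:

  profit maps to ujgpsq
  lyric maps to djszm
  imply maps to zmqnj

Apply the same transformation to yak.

The output letters match the input read backwards, each shifted +1: profit reversed is tiforp. The word is reversed, then every letter is shifted forward by 1.
On yak: reverse → kay; then shift: k+1=l, a+1=b, y+1=z.

lbz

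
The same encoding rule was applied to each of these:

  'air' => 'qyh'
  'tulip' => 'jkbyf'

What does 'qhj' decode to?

Compare letters: a→q is +16, i→y is +16, r→h is +16 — a constant shift. This is a Caesar cipher with shift 16.
Decoding qhj: q−16=a, h−16=r, j−16=t.

art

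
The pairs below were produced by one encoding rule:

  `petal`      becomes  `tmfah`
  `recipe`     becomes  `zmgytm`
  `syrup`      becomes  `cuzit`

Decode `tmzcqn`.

person

p(15)→t(19) and e(4)→m(12) fit y≡3x+0 (mod 26); the inverse of 3 mod 26 is 9. This is an affine cipher: with a=0,…,z=25, each position x becomes (3x+0) mod 26.
Decoding tmzcqn: t(19)→9·(19−0)≡15=p; m(12)→9·(12−0)≡4=e; z(25)→9·(25−0)≡17=r; c(2)→9·(2−0)≡18=s; q(16)→9·(16−0)≡14=o; n(13)→9·(13−0)≡13=n (all mod 26).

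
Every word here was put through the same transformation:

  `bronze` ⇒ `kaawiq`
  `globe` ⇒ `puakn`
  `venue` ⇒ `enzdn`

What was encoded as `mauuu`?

Shifts by position in bronze: pos 0: b→k (+9), pos 1: r→a (+9), pos 2: o→a (+12), pos 3: n→w (+9), pos 4: z→i (+9), pos 5: e→q (+12) — repeating every 3. It's a Vigenère-style cipher with numeric key [9,9,12]: position i shifts by key[i mod 3].
Decoding mauuu: m−9=d, a−9=r, u−12=i, u−9=l, u−9=l.

drill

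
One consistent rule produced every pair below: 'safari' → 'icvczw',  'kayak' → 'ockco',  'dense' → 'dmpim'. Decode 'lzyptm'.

This is an affine cipher: with a=0,…,z=25, each position x becomes (9x+2) mod 26.
Decoding lzyptm: l(11)→3·(11−2)≡1=b; z(25)→3·(25−2)≡17=r; y(24)→3·(24−2)≡14=o; p(15)→3·(15−2)≡13=n; t(19)→3·(19−2)≡25=z; m(12)→3·(12−2)≡4=e (all mod 26).

bronze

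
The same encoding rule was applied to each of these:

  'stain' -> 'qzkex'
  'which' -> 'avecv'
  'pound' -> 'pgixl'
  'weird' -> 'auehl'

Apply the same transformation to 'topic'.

s(18)→q(16) and t(19)→z(25) fit y≡9x+10 (mod 26); the inverse of 9 mod 26 is 3. Each letter's alphabet position (a=0..z=25) is mapped through 9·x+10 mod 26 — an affine cipher.
Applying it to topic: t(19)→9·19+10≡25=z; o(14)→9·14+10≡6=g; p(15)→9·15+10≡15=p; i(8)→9·8+10≡4=e; c(2)→9·2+10≡2=c (all mod 26).

zgpec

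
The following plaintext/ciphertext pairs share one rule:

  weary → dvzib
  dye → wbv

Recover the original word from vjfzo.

equal

Each pair mirrors across the alphabet (w↔d, e↔v, a↔z): positions sum to 25. Each letter is replaced by its mirror in the alphabet: a↔z, b↔y, c↔x, and so on (the Atbash cipher).
Reversing it on vjfzo: v↔e, j↔q, f↔u, z↔a, o↔l.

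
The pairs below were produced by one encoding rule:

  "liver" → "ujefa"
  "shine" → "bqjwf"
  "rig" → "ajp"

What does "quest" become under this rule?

Vowels shift forward by 1 and consonants shift forward by 9.
Applying it to quest: q(cons)+9=z, u(vowel)+1=v, e(vowel)+1=f, s(cons)+9=b, t(cons)+9=c.

zvfbc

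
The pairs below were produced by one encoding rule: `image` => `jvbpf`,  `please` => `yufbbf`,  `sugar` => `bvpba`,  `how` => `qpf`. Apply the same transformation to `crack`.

The shift depends on letter class: consonant m→v is +9, but vowel i→j is +1. The rule splits by letter class: vowels +1, consonants +9.
For crack: c(cons)+9=l, r(cons)+9=a, a(vowel)+1=b, c(cons)+9=l, k(cons)+9=t.

lablt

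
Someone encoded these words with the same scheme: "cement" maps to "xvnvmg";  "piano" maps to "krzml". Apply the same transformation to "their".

gsvri

Each pair mirrors across the alphabet (c↔x, e↔v, m↔n): positions sum to 25. Each letter is replaced by its mirror in the alphabet: a↔z, b↔y, c↔x, and so on (the Atbash cipher).
Applying it to their: t↔g, h↔s, e↔v, i↔r, r↔i.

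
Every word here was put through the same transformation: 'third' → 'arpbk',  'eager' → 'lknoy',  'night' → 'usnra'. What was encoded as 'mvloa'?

fleet

A repeating key of period 2 is used — shifts +7, +10 over and over.
Undoing it on mvloa: m−7=f, v−10=l, l−7=e, o−10=e, a−7=t.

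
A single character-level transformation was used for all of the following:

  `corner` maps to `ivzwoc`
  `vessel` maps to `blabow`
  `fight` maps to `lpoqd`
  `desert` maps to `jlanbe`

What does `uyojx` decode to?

organ

In corner: c→i is +6, o→v is +7, r→z is +8, n→w is +9 — the shift increases by 1 each position. Letter i (0-indexed) is shifted by i+6, so successive shifts are 6, 7, 8, ….
Undoing it on uyojx: u−6=o, y−7=r, o−8=g, j−9=a, x−10=n.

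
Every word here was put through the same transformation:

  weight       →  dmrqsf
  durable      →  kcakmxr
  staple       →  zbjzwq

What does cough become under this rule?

jwdqs

Letter i (0-indexed) is shifted by i+7, so successive shifts are 7, 8, 9, ….
Applying it to cough: c+7=j, o+8=w, u+9=d, g+10=q, h+11=s.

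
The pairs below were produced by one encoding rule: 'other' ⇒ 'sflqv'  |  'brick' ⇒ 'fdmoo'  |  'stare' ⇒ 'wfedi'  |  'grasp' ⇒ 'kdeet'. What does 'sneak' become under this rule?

wzimo

Shifts by position in other: pos 0: o→s (+4), pos 1: t→f (+12), pos 2: h→l (+4), pos 3: e→q (+12) — repeating every 2. It's a Vigenère-style cipher with numeric key [4,12]: position i shifts by key[i mod 2].
Applying it to sneak: s+4=w, n+12=z, e+4=i, a+12=m, k+4=o.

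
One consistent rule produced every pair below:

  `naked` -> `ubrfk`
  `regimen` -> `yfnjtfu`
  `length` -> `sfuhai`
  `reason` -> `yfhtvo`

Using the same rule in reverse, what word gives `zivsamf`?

shortly

Shifts by position in naked: pos 0: n→u (+7), pos 1: a→b (+1), pos 2: k→r (+7), pos 3: e→f (+1) — repeating every 2. The shifts repeat in a cycle of length 2: positions 0,1,… shift by +7, +1, then the pattern repeats.
Undoing it on zivsamf: z−7=s, i−1=h, v−7=o, s−1=r, a−7=t, m−1=l, f−7=y.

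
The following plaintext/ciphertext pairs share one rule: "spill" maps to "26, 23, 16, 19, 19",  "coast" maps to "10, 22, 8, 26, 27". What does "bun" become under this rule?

Letters become their 1-based position plus 7 (so a→8, b→9, …).
Applying it to bun: b=2→9, u=21→28, n=14→21.

9, 28, 21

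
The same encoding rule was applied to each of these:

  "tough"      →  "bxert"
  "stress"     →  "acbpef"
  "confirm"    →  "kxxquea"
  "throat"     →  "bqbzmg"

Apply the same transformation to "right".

In tough: t→b is +8, o→x is +9, u→e is +10, g→r is +11 — the shift increases by 1 each position. Letter i (0-indexed) is shifted by i+8, so successive shifts are 8, 9, 10, ….
Applying it to right: r+8=z, i+9=r, g+10=q, h+11=s, t+12=f.

zrqsf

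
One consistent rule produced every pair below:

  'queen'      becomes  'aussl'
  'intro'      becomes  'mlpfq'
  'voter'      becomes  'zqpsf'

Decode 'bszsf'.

lever

Each letter's alphabet position (a=0..z=25) is mapped through 5·x+24 mod 26 — an affine cipher.
Decoding bszsf: b(1)→21·(1−24)≡11=l; s(18)→21·(18−24)≡4=e; z(25)→21·(25−24)≡21=v; s(18)→21·(18−24)≡4=e; f(5)→21·(5−24)≡17=r (all mod 26).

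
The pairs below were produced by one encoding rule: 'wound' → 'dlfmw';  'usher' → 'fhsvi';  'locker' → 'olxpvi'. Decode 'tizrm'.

grain

Each pair mirrors across the alphabet (w↔d, o↔l, u↔f): positions sum to 25. This is the alphabet-reversal cipher (Atbash): a becomes z, b becomes y, etc.
Undoing it on tizrm: t↔g, i↔r, z↔a, r↔i, m↔n.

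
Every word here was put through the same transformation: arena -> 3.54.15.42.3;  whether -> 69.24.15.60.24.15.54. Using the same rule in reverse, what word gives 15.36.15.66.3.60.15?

a(#1)→3 and r(#18)→54: differences scale by 3, so n = 3·pos + 0. The formula is n = 3×(alphabet index, a=1).
Decoding 15.36.15.66.3.60.15: 15→(15−0)÷3=5=e, 36→(36−0)÷3=12=l, 15→(15−0)÷3=5=e, 66→(66−0)÷3=22=v, 3→(3−0)÷3=1=a, 60→(60−0)÷3=20=t, 15→(15−0)÷3=5=e.

elevate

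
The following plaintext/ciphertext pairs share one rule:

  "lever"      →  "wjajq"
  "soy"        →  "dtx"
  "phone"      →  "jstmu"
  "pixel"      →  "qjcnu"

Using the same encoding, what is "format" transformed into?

The output letters match the input read backwards, each shifted +5: lever reversed is revel. The word is reversed, then every letter is shifted forward by 5.
For format: reverse → tamrof; then shift: t+5=y, a+5=f, m+5=r, r+5=w, o+5=t, f+5=k.

yfrwtk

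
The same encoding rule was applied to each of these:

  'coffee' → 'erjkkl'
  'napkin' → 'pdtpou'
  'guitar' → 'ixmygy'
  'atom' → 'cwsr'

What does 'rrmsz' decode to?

In coffee: c→e is +2, o→r is +3, f→j is +4, f→k is +5 — the shift increases by 1 each position. The shift increases by 1 at each position, starting from +2: 2, 3, 4, ….
Undoing it on rrmsz: r−2=p, r−3=o, m−4=i, s−5=n, z−6=t.

point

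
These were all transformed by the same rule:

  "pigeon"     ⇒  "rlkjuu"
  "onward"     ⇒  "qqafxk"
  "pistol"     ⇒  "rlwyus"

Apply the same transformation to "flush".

hoyxn

In pigeon: p→r is +2, i→l is +3, g→k is +4, e→j is +5 — the shift increases by 1 each position. Each letter shifts forward by (position + 2), i.e. 2, 3, 4, … — the shift grows by one for each successive letter.
Applying it to flush: f+2=h, l+3=o, u+4=y, s+5=x, h+6=n.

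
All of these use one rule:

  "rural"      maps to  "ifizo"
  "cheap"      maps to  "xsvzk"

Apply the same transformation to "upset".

Each pair mirrors across the alphabet (r↔i, u↔f, r↔i): positions sum to 25. This is the alphabet-reversal cipher (Atbash): a becomes z, b becomes y, etc.
On upset: u↔f, p↔k, s↔h, e↔v, t↔g.

fkhvg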